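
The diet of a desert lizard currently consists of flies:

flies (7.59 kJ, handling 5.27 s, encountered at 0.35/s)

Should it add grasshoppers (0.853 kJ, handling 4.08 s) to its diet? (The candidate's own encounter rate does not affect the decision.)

On flies alone, R = ΣλE/(1+Σλh) = 2.656/2.845 = 0.9339 kJ/s.
Profitability of grasshoppers: 0.853/4.08 = 0.2091 kJ/s.
Since 0.2091 < R, time spent handling grasshoppers is better spent searching.

No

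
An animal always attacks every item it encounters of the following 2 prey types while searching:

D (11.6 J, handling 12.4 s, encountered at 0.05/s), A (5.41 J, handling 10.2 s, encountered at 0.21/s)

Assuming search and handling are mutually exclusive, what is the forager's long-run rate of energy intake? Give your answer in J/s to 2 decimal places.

Energy encountered per unit search time: 0.05×11.6 + 0.21×5.41 = 1.716 J/s.
Handling time per unit search time: 0.05×12.4 + 0.21×10.2 = 2.762.
Rate = 1.716/(1 + 2.762) = 0.4562 J/s.

0.46 J/s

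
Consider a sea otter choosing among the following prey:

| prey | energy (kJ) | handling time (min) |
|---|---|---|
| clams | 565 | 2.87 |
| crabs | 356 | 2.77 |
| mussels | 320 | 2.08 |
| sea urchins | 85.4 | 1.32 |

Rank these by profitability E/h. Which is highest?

clams

Profitability E/h (kJ/min): clams = 565/2.87 = 197, crabs = 356/2.77 = 129, mussels = 320/2.08 = 154, sea urchins = 85.4/1.32 = 64.7.
Ranked: clams > mussels > crabs > sea urchins.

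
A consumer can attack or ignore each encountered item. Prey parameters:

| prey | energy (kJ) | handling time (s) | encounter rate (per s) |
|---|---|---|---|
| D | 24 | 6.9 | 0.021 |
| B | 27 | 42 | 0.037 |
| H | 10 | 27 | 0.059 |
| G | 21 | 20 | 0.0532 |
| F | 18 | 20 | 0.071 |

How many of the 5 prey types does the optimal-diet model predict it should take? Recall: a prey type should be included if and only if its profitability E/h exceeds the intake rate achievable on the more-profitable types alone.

E/h in descending order: D 3.48, G 1.05, F 0.9, B 0.643, H 0.37 kJ/s. The optimal diet is the largest prefix of this list for which every included type satisfies E_i/h_i > R on the types above it.
Rate on top 1: 0.4402. G: 1.05 > 0.4402 → include.
Rate on top 2: 0.7339. F: 0.9 > 0.7339 → include.
Rate on top 3: 0.7989. B: 0.643 < 0.7989 → exclude; stop.
Optimal diet: D, G, F — 3 of 5 types.

3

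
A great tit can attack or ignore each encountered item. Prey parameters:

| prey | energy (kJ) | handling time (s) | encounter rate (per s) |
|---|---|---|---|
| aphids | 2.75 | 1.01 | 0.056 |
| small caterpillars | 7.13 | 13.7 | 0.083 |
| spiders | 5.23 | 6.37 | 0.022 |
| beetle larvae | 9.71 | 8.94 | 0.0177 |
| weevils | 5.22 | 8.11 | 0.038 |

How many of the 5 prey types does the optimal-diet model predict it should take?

5

Profitabilities (E/h, kJ/s): aphids 2.72, beetle larvae 1.09, spiders 0.821, weevils 0.644, small caterpillars 0.52. Add prey in this order while the next type's profitability exceeds the intake rate on those already taken.
Rate on top 1: 0.1458. beetle larvae: 1.09 > 0.1458 → include.
Rate on top 2: 0.2682. spiders: 0.821 > 0.2682 → include.
Rate on top 3: 0.3254. weevils: 0.644 > 0.3254 → include.
Rate on top 4: 0.3844. small caterpillars: 0.52 > 0.3844 → include.
Optimal diet: aphids, beetle larvae, spiders, weevils, small caterpillars — 5 of 5 types.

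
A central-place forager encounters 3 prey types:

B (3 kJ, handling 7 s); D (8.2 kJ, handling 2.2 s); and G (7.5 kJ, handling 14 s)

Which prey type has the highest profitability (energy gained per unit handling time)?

In descending order of E/h:
D: 8.2/2.2 = 3.73 kJ/s
G: 7.5/14 = 0.536 kJ/s
B: 3/7 = 0.429 kJ/s

D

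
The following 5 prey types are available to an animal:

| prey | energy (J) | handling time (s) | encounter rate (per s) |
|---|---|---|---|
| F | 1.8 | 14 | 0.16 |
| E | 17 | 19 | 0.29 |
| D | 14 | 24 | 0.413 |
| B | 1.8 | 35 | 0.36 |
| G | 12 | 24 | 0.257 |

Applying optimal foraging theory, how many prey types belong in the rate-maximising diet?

1

Profitabilities (E/h, J/s): E 0.895, D 0.583, G 0.5, F 0.129, B 0.0514. Add prey in this order while the next type's profitability exceeds the intake rate on those already taken.
Rate on top 1: 0.7573. D: 0.583 < 0.7573 → exclude; stop.
Optimal diet: E — 1 of 5 types.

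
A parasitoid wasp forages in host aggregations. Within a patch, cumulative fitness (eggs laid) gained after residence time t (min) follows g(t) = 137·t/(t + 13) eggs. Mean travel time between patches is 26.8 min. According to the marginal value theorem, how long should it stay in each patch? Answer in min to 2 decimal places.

By the marginal value theorem, leave when the instantaneous gain rate g'(t) equals the habitat-wide average g(t)/(T + t).
g'(t) = 137·13/(t + 13)². Setting 137·13/(t+13)² = 137t/[(t+13)(26.8+t)] gives 13(26.8+t) = t(t+13), so t² = 13×26.8 = 348.4.
t* = √348.4 = 18.67 min.

18.67 min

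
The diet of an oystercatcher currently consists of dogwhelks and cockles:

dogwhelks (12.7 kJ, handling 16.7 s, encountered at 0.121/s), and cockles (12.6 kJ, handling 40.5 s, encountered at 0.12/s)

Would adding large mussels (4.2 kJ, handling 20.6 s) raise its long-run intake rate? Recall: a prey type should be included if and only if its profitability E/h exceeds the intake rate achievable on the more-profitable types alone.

No

Current rate: (0.121×12.7 + 0.12×12.6)/(1 + 0.121×16.7 + 0.12×40.5) = 0.3869 kJ/s.
large mussels: E/h = 4.2/20.6 = 0.2039 kJ/s.
Since 0.2039 < R, time spent handling large mussels is better spent searching.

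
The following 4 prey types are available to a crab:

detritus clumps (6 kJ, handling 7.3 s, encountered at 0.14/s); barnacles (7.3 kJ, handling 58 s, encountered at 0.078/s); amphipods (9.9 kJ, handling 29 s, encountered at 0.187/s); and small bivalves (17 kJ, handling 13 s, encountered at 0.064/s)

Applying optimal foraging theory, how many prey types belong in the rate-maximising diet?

E/h in descending order: small bivalves 1.31, detritus clumps 0.822, amphipods 0.341, barnacles 0.126 kJ/s. The optimal diet is the largest prefix of this list for which every included type satisfies E_i/h_i > R on the types above it.
Rate on top 1: 0.5939. detritus clumps: 0.822 > 0.5939 → include.
Rate on top 2: 0.6755. amphipods: 0.341 < 0.6755 → exclude; stop.
Optimal diet: small bivalves, detritus clumps — 2 of 4 types.

2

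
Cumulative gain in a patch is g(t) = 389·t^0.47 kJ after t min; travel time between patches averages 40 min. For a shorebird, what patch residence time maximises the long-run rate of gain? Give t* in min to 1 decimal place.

35.5 min

Maximise g(t)/(T+t): set derivative to zero → g'(t)(T+t) = g(t).
g'(t) = 0.47·389·t^-0.53. Setting 0.47·389·t^-0.53 = 389·t^0.47/(40+t) gives 0.47(40+t) = t, so 0.53·t = 0.47×40.
t* = 0.47×40/0.53 = 35.47 min.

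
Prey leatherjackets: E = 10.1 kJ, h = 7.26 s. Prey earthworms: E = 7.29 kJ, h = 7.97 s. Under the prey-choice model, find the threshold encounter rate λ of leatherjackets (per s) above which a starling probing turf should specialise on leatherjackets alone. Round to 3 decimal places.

0.264 per s

Drop earthworms once their profitability E₂/h₂ falls below the rate achievable on leatherjackets alone: E₂/h₂ = λE₁/(1 + λh₁).
Solve for λ: λE₁h₂ = E₂(1 + λh₁) → λ(E₁h₂ − E₂h₁) = E₂ → λ = E₂/(E₁h₂ − E₂h₁).
λ = 7.29/(10.1×7.97 − 7.29×7.26) = 7.29/27.57 = 0.2644 per s.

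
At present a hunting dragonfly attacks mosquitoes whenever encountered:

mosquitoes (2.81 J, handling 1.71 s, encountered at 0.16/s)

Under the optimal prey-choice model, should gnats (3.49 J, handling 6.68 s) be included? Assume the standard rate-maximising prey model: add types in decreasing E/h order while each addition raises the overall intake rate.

Current rate: (0.16×2.81)/(1 + 0.16×1.71) = 0.353 J/s.
Profitability of gnats: 3.49/6.68 = 0.5225 J/s.
Since 0.5225 > R, including gnats increases the long-run rate.

Yes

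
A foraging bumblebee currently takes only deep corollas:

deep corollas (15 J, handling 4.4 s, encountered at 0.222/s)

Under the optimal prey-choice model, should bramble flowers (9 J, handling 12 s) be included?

No

Current rate: (0.222×15)/(1 + 0.222×4.4) = 1.685 J/s.
Profitability of bramble flowers: 9/12 = 0.75 J/s.
Since 0.75 < R, time spent handling bramble flowers is better spent searching.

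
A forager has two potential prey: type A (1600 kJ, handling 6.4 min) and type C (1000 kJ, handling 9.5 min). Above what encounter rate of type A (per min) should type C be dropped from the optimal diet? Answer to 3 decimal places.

0.114 per min

The zero-one rule: include type C iff E₂/h₂ > λE₁/(1+λh₁). Equality gives the switch point.
λE₁h₂ = E₂ + λE₂h₁ ⇒ λ = E₂/(E₁h₂ − E₂h₁) = 1000/(1.52e+04 − 6400) = 0.1136 per min.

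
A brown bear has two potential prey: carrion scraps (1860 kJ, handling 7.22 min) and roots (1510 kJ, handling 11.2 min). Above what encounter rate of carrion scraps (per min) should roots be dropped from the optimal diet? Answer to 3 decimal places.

0.152 per min

At the threshold, the rate on carrion scraps alone equals the profitability of roots: λ·1860/(1 + λ·7.22) = 1510/11.2 = 134.8.
Rearranging, λ(1860 − 134.8×7.22) = 134.8, so λ = 134.8/886.6 = 0.1521 per min.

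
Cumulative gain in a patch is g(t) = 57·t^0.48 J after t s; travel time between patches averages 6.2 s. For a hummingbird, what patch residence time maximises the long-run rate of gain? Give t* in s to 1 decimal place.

5.7 s

Optimal t* satisfies g'(t*) = g(t*)/(T + t*).
g'(t) = 0.48·57·t^-0.52. Setting 0.48·57·t^-0.52 = 57·t^0.48/(6.2+t) gives 0.48(6.2+t) = t, so 0.52·t = 0.48×6.2.
t* = 0.48×6.2/0.52 = 5.723 s.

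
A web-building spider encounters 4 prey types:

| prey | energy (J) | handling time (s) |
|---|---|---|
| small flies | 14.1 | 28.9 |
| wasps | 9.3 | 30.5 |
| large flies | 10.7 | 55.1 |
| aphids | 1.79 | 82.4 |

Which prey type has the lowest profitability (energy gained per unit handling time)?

aphids

Profitability E/h (J/s): small flies = 14.1/28.9 = 0.488, wasps = 9.3/30.5 = 0.305, large flies = 10.7/55.1 = 0.194, aphids = 1.79/82.4 = 0.0217.
Ranked: small flies > wasps > large flies > aphids.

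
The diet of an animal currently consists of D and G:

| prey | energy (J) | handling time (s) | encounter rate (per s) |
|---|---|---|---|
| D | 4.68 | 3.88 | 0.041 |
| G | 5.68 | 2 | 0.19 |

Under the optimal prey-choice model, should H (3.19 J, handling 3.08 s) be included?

On D and G alone, R = ΣλE/(1+Σλh) = 1.271/1.539 = 0.8259 J/s.
Profitability of H: 3.19/3.08 = 1.036 J/s.
1.036 > 0.8259, so adding H raises the average — include it.

Yes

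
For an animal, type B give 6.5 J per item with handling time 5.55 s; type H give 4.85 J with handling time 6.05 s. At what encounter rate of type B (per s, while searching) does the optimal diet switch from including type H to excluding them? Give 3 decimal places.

At the threshold, the rate on type B alone equals the profitability of type H: λ·6.5/(1 + λ·5.55) = 4.85/6.05 = 0.8017.
Rearranging, λ(6.5 − 0.8017×5.55) = 0.8017, so λ = 0.8017/2.051 = 0.3909 per s.

0.391 per s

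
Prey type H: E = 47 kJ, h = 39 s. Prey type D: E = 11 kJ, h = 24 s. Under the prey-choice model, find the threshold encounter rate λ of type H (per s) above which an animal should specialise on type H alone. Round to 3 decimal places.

0.016 per s

At the threshold, the rate on type H alone equals the profitability of type D: λ·47/(1 + λ·39) = 11/24 = 0.4583.
Rearranging, λ(47 − 0.4583×39) = 0.4583, so λ = 0.4583/29.12 = 0.01574 per s.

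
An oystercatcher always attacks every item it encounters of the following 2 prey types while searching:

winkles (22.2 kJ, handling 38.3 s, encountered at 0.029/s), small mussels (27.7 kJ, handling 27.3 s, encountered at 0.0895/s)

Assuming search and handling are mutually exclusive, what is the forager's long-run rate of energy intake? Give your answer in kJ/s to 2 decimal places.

0.69 kJ/s

Energy encountered per unit search time: 0.029×22.2 + 0.0895×27.7 = 3.123 kJ/s.
Handling time per unit search time: 0.029×38.3 + 0.0895×27.3 = 3.554.
Rate = 3.123/(1 + 3.554) = 0.6858 kJ/s.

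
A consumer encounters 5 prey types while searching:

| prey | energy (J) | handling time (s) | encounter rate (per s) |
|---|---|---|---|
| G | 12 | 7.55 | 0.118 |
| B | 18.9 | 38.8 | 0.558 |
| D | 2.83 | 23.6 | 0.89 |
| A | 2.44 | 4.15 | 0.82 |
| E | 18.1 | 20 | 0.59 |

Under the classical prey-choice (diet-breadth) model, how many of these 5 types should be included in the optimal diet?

2

Profitabilities (E/h, J/s): G 1.59, E 0.905, A 0.588, B 0.487, D 0.12. Add prey in this order while the next type's profitability exceeds the intake rate on those already taken.
Rate on top 1: 0.7488. E: 0.905 > 0.7488 → include.
Rate on top 2: 0.8834. A: 0.588 < 0.8834 → exclude; stop.
Optimal diet: G, E — 2 of 5 types.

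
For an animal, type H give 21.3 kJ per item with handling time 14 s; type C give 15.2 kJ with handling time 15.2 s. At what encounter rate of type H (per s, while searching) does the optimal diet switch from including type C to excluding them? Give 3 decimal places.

0.137 per s

At the threshold, the rate on type H alone equals the profitability of type C: λ·21.3/(1 + λ·14) = 15.2/15.2 = 1.
Rearranging, λ(21.3 − 1×14) = 1, so λ = 1/7.3 = 0.137 per s.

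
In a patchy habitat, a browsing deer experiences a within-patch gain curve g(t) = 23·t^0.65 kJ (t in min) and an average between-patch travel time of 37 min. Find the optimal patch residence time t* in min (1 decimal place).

68.7 min

Maximise g(t)/(T+t): set derivative to zero → g'(t)(T+t) = g(t).
g'(t) = 0.65·23·t^-0.35. Setting 0.65·23·t^-0.35 = 23·t^0.65/(37+t) gives 0.65(37+t) = t, so 0.35·t = 0.65×37.
t* = 0.65×37/0.35 = 68.71 min.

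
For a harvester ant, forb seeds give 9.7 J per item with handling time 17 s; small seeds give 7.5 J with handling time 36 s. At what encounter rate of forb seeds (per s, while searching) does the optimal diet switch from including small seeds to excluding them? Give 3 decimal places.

Drop small seeds once their profitability E₂/h₂ falls below the rate achievable on forb seeds alone: E₂/h₂ = λE₁/(1 + λh₁).
Solve for λ: λE₁h₂ = E₂(1 + λh₁) → λ(E₁h₂ − E₂h₁) = E₂ → λ = E₂/(E₁h₂ − E₂h₁).
λ = 7.5/(9.7×36 − 7.5×17) = 7.5/221.7 = 0.03383 per s.

0.034 per s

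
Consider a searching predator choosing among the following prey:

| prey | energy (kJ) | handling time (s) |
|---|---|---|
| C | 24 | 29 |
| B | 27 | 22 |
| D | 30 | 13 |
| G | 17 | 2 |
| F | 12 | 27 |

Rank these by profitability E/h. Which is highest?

In descending order of E/h:
G: 17/2 = 8.5 kJ/s
D: 30/13 = 2.31 kJ/s
B: 27/22 = 1.23 kJ/s
C: 24/29 = 0.828 kJ/s
F: 12/27 = 0.444 kJ/s

G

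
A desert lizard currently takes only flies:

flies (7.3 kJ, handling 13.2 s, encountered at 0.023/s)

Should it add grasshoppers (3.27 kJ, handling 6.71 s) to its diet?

Yes

On flies alone, R = ΣλE/(1+Σλh) = 0.1679/1.304 = 0.1288 kJ/s.
grasshoppers: E/h = 3.27/6.71 = 0.4873 kJ/s.
0.4873 > 0.1288, so adding grasshoppers raises the average — include it.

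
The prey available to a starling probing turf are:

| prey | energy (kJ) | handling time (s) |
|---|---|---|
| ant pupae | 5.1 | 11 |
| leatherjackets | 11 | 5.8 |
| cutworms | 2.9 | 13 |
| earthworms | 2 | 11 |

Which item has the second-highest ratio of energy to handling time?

ant pupae

In descending order of E/h:
leatherjackets: 11/5.8 = 1.9 kJ/s
ant pupae: 5.1/11 = 0.464 kJ/s
cutworms: 2.9/13 = 0.223 kJ/s
earthworms: 2/11 = 0.182 kJ/s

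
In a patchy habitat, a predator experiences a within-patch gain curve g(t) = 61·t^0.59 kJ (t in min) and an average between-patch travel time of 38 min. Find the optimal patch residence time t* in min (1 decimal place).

54.7 min

Optimal t* satisfies g'(t*) = g(t*)/(T + t*).
g'(t) = 0.59·61·t^-0.41. Setting 0.59·61·t^-0.41 = 61·t^0.59/(38+t) gives 0.59(38+t) = t, so 0.41·t = 0.59×38.
t* = 0.59×38/0.41 = 54.68 min.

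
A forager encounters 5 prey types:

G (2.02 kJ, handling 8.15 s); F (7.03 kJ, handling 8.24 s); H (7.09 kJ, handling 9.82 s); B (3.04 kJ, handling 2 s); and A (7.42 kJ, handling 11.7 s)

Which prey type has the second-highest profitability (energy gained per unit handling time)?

In descending order of E/h:
B: 3.04/2 = 1.52 kJ/s
F: 7.03/8.24 = 0.853 kJ/s
H: 7.09/9.82 = 0.722 kJ/s
A: 7.42/11.7 = 0.634 kJ/s
G: 2.02/8.15 = 0.248 kJ/s

F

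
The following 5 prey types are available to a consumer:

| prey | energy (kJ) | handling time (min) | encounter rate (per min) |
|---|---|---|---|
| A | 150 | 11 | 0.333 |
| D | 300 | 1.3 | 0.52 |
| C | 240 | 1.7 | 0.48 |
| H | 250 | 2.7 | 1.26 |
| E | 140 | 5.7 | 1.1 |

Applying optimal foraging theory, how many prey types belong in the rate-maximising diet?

2

E/h in descending order: D 231, C 141, H 92.6, E 24.6, A 13.6 kJ/min. The optimal diet is the largest prefix of this list for which every included type satisfies E_i/h_i > R on the types above it.
Rate on top 1: 93.08. C: 141 > 93.08 → include.
Rate on top 2: 108.8. H: 92.6 < 108.8 → exclude; stop.
Optimal diet: D, C — 2 of 5 types.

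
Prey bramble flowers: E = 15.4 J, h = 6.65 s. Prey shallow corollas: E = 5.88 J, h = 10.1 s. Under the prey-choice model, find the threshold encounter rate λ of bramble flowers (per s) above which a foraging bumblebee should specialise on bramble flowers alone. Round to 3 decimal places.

At the threshold, the rate on bramble flowers alone equals the profitability of shallow corollas: λ·15.4/(1 + λ·6.65) = 5.88/10.1 = 0.5822.
Rearranging, λ(15.4 − 0.5822×6.65) = 0.5822, so λ = 0.5822/11.53 = 0.0505 per s.

0.050 per s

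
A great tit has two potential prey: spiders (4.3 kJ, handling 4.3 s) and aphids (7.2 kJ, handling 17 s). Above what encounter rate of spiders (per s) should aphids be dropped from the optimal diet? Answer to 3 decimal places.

0.171 per s

The zero-one rule: include aphids iff E₂/h₂ > λE₁/(1+λh₁). Equality gives the switch point.
λE₁h₂ = E₂ + λE₂h₁ ⇒ λ = E₂/(E₁h₂ − E₂h₁) = 7.2/(73.1 − 30.96) = 0.1709 per s.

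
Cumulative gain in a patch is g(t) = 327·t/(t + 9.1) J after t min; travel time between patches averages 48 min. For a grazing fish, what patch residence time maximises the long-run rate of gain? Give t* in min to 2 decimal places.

Maximise g(t)/(T+t): set derivative to zero → g'(t)(T+t) = g(t).
g'(t) = 327·9.1/(t + 9.1)². Setting 327·9.1/(t+9.1)² = 327t/[(t+9.1)(48+t)] gives 9.1(48+t) = t(t+9.1), so t² = 9.1×48 = 436.8.
t* = √436.8 = 20.9 min.

20.90 min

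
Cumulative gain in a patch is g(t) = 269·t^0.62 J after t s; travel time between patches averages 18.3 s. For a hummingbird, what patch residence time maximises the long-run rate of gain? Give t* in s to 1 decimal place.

29.9 s

By the marginal value theorem, leave when the instantaneous gain rate g'(t) equals the habitat-wide average g(t)/(T + t).
g'(t) = 0.62·269·t^-0.38. Setting 0.62·269·t^-0.38 = 269·t^0.62/(18.3+t) gives 0.62(18.3+t) = t, so 0.38·t = 0.62×18.3.
t* = 0.62×18.3/0.38 = 29.86 s.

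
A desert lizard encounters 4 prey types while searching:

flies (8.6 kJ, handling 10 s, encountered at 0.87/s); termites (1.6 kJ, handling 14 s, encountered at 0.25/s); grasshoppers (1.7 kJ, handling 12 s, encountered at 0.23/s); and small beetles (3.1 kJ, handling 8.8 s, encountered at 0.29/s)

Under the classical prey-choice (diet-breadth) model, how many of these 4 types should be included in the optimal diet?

E/h in descending order: flies 0.86, small beetles 0.352, grasshoppers 0.142, termites 0.114 kJ/s. The optimal diet is the largest prefix of this list for which every included type satisfies E_i/h_i > R on the types above it.
Rate on top 1: 0.7713. small beetles: 0.352 < 0.7713 → exclude; stop.
Optimal diet: flies — 1 of 4 types.

1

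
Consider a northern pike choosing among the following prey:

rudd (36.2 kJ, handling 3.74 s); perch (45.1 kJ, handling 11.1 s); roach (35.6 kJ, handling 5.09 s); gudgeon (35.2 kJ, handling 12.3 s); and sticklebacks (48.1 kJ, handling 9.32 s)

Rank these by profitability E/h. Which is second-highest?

roach

Profitability E/h (kJ/s): rudd = 36.2/3.74 = 9.68, perch = 45.1/11.1 = 4.06, roach = 35.6/5.09 = 6.99, gudgeon = 35.2/12.3 = 2.86, sticklebacks = 48.1/9.32 = 5.16.
Ranked: rudd > roach > sticklebacks > perch > gudgeon.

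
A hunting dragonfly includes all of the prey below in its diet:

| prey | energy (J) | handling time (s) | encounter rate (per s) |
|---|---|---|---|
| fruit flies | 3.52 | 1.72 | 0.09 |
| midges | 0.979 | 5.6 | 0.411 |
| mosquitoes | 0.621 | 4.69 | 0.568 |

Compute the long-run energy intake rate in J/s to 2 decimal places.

R = Σλ_iE_i / (1 + Σλ_ih_i)
Numerator: 0.09×3.52 + 0.411×0.979 + 0.568×0.621 = 1.072
Denominator: 1 + 0.09×1.72 + 0.411×5.6 + 0.568×4.69 = 6.12
R = 1.072/6.12 = 0.1751 J/s

0.18 J/s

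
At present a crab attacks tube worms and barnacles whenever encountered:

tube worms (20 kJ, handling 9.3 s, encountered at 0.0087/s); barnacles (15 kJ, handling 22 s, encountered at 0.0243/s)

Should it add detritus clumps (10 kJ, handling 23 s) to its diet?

Current rate: (0.0087×20 + 0.0243×15)/(1 + 0.0087×9.3 + 0.0243×22) = 0.3333 kJ/s.
Profitability of detritus clumps: 10/23 = 0.4348 kJ/s.
0.4348 > 0.3333, so adding detritus clumps raises the average — include it.

Yes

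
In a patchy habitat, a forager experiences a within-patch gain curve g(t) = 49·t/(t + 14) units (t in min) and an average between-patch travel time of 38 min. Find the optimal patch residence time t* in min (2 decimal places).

Optimal t* satisfies g'(t*) = g(t*)/(T + t*).
g'(t) = 49·14/(t + 14)². Setting 49·14/(t+14)² = 49t/[(t+14)(38+t)] gives 14(38+t) = t(t+14), so t² = 14×38 = 532.
t* = √532 = 23.07 min.

23.07 min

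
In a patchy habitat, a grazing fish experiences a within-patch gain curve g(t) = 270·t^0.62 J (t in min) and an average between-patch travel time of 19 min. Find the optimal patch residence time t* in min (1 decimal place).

31.0 min

Optimal t* satisfies g'(t*) = g(t*)/(T + t*).
g'(t) = 0.62·270·t^-0.38. Setting 0.62·270·t^-0.38 = 270·t^0.62/(19+t) gives 0.62(19+t) = t, so 0.38·t = 0.62×19.
t* = 0.62×19/0.38 = 31 min.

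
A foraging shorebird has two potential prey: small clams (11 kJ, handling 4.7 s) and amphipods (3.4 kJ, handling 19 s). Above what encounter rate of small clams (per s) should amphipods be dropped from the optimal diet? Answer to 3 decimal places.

0.018 per s

At the threshold, the rate on small clams alone equals the profitability of amphipods: λ·11/(1 + λ·4.7) = 3.4/19 = 0.1789.
Rearranging, λ(11 − 0.1789×4.7) = 0.1789, so λ = 0.1789/10.16 = 0.01761 per s.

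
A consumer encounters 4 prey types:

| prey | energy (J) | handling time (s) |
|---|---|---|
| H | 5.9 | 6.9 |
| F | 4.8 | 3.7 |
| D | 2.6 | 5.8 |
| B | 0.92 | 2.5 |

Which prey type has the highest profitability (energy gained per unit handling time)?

Profitability E/h (J/s): H = 5.9/6.9 = 0.855, F = 4.8/3.7 = 1.3, D = 2.6/5.8 = 0.448, B = 0.92/2.5 = 0.368.
Ranked: F > H > D > B.

F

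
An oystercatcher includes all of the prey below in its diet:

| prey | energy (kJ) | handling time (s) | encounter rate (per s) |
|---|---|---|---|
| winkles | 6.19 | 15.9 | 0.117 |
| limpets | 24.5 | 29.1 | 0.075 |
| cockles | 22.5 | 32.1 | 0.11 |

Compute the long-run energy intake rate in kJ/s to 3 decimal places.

Energy encountered per unit search time: 0.117×6.19 + 0.075×24.5 + 0.11×22.5 = 5.037 kJ/s.
Handling time per unit search time: 0.117×15.9 + 0.075×29.1 + 0.11×32.1 = 7.574.
Rate = 5.037/(1 + 7.574) = 0.5875 kJ/s.

0.587 kJ/s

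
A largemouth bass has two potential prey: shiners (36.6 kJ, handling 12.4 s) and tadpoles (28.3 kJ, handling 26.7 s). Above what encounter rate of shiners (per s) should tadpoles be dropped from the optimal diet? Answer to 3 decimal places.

0.045 per s

At the threshold, the rate on shiners alone equals the profitability of tadpoles: λ·36.6/(1 + λ·12.4) = 28.3/26.7 = 1.06.
Rearranging, λ(36.6 − 1.06×12.4) = 1.06, so λ = 1.06/23.46 = 0.04519 per s.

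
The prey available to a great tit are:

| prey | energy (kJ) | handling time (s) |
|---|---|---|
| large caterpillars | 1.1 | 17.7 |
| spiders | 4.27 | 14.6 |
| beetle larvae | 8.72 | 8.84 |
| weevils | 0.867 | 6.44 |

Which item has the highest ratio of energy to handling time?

In descending order of E/h:
beetle larvae: 8.72/8.84 = 0.986 kJ/s
spiders: 4.27/14.6 = 0.292 kJ/s
weevils: 0.867/6.44 = 0.135 kJ/s
large caterpillars: 1.1/17.7 = 0.0621 kJ/s

beetle larvae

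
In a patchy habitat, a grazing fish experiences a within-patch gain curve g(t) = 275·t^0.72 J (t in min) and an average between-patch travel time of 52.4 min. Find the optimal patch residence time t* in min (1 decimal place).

Optimal t* satisfies g'(t*) = g(t*)/(T + t*).
g'(t) = 0.72·275·t^-0.28. Setting 0.72·275·t^-0.28 = 275·t^0.72/(52.4+t) gives 0.72(52.4+t) = t, so 0.28·t = 0.72×52.4.
t* = 0.72×52.4/0.28 = 134.7 min.

134.7 min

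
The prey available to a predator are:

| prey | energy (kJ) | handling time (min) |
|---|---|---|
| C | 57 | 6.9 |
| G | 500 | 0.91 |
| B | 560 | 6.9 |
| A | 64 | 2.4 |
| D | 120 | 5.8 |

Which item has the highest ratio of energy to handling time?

G

In descending order of E/h:
G: 500/0.91 = 549 kJ/min
B: 560/6.9 = 81.2 kJ/min
A: 64/2.4 = 26.7 kJ/min
D: 120/5.8 = 20.7 kJ/min
C: 57/6.9 = 8.26 kJ/min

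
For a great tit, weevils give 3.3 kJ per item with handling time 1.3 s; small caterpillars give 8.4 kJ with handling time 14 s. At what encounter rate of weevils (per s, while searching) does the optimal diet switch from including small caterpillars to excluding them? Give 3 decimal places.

Drop small caterpillars once their profitability E₂/h₂ falls below the rate achievable on weevils alone: E₂/h₂ = λE₁/(1 + λh₁).
Solve for λ: λE₁h₂ = E₂(1 + λh₁) → λ(E₁h₂ − E₂h₁) = E₂ → λ = E₂/(E₁h₂ − E₂h₁).
λ = 8.4/(3.3×14 − 8.4×1.3) = 8.4/35.28 = 0.2381 per s.

0.238 per s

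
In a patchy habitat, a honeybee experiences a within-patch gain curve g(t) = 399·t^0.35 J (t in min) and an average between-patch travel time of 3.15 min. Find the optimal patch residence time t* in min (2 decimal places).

1.70 min

By the marginal value theorem, leave when the instantaneous gain rate g'(t) equals the habitat-wide average g(t)/(T + t).
g'(t) = 0.35·399·t^-0.65. Setting 0.35·399·t^-0.65 = 399·t^0.35/(3.15+t) gives 0.35(3.15+t) = t, so 0.65·t = 0.35×3.15.
t* = 0.35×3.15/0.65 = 1.696 min.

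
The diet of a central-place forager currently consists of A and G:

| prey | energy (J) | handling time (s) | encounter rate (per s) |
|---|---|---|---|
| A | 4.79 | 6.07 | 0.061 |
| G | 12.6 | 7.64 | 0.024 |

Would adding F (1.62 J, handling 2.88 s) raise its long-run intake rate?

Intake rate on the current diet: R = (0.061×4.79 + 0.024×12.6) / (1 + 0.061×6.07 + 0.024×7.64) = 0.5946/1.554 = 0.3827 J/s.
F: E/h = 1.62/2.88 = 0.5625 J/s.
0.5625 > 0.3827, so adding F raises the average — include it.

Yes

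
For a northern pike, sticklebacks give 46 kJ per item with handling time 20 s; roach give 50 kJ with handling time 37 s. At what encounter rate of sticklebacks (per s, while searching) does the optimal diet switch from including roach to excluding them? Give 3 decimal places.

Drop roach once their profitability E₂/h₂ falls below the rate achievable on sticklebacks alone: E₂/h₂ = λE₁/(1 + λh₁).
Solve for λ: λE₁h₂ = E₂(1 + λh₁) → λ(E₁h₂ − E₂h₁) = E₂ → λ = E₂/(E₁h₂ − E₂h₁).
λ = 50/(46×37 − 50×20) = 50/702 = 0.07123 per s.

0.071 per s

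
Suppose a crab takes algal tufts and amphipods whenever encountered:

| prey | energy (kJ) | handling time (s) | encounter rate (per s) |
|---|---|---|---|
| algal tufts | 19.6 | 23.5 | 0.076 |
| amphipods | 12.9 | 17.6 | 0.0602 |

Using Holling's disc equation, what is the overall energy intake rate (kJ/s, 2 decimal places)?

0.59 kJ/s

R = (0.076×19.6 + 0.0602×12.9) / (1 + 0.076×23.5 + 0.0602×17.6) = 2.266/3.846 = 0.5893 kJ/s.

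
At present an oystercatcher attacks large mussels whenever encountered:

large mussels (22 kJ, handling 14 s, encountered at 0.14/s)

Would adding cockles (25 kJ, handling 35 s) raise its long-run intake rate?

No

On large mussels alone, R = ΣλE/(1+Σλh) = 3.08/2.96 = 1.041 kJ/s.
Profitability of cockles: 25/35 = 0.7143 kJ/s.
Since 0.7143 < R, time spent handling cockles is better spent searching.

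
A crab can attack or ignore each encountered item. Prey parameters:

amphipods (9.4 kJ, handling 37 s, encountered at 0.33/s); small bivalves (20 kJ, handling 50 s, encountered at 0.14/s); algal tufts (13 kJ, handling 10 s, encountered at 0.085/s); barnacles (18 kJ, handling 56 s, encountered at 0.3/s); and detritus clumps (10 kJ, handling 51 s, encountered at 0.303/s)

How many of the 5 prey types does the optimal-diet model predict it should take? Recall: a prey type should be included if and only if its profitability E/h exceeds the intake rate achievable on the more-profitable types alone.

Rank by E/h (kJ/s): algal tufts 1.3, small bivalves 0.4, barnacles 0.321, amphipods 0.254, detritus clumps 0.196. Include each in turn until the next type's E/h falls below the running intake rate.
Rate on top 1: 0.5973. small bivalves: 0.4 < 0.5973 → exclude; stop.
Optimal diet: algal tufts — 1 of 5 types.

1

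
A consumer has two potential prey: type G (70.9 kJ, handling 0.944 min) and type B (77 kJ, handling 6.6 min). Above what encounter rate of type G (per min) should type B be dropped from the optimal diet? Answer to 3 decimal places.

0.195 per min

At the threshold, the rate on type G alone equals the profitability of type B: λ·70.9/(1 + λ·0.944) = 77/6.6 = 11.67.
Rearranging, λ(70.9 − 11.67×0.944) = 11.67, so λ = 11.67/59.89 = 0.1948 per min.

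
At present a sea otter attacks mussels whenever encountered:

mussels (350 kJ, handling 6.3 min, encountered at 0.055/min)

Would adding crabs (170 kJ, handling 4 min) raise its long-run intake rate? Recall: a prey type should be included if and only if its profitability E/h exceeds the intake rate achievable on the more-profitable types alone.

Yes

On mussels alone, R = ΣλE/(1+Σλh) = 19.25/1.347 = 14.3 kJ/min.
crabs: E/h = 170/4 = 42.5 kJ/min.
Since 42.5 > R, including crabs increases the long-run rate.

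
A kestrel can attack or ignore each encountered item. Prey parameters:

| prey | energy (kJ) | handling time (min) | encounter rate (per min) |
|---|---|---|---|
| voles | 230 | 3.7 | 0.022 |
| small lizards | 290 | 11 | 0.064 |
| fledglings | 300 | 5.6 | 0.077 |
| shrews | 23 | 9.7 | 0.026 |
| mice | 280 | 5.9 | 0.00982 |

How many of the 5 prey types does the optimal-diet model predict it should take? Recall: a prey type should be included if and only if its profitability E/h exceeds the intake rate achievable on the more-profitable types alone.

Rank by E/h (kJ/min): voles 62.2, fledglings 53.6, mice 47.5, small lizards 26.4, shrews 2.37. Include each in turn until the next type's E/h falls below the running intake rate.
Rate on top 1: 4.679. fledglings: 53.6 > 4.679 → include.
Rate on top 2: 18.62. mice: 47.5 > 18.62 → include.
Rate on top 3: 19.68. small lizards: 26.4 > 19.68 → include.
Rate on top 4: 21.75. shrews: 2.37 < 21.75 → exclude; stop.
Optimal diet: voles, fledglings, mice, small lizards — 4 of 5 types.

4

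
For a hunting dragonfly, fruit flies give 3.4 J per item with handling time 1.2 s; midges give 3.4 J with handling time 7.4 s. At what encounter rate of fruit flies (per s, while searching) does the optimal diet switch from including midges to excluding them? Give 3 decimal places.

The zero-one rule: include midges iff E₂/h₂ > λE₁/(1+λh₁). Equality gives the switch point.
λE₁h₂ = E₂ + λE₂h₁ ⇒ λ = E₂/(E₁h₂ − E₂h₁) = 3.4/(25.16 − 4.08) = 0.1613 per s.

0.161 per s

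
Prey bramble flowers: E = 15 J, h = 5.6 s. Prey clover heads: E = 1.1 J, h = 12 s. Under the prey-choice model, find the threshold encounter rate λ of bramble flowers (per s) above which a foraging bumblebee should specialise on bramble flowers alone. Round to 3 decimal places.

0.006 per s

The zero-one rule: include clover heads iff E₂/h₂ > λE₁/(1+λh₁). Equality gives the switch point.
λE₁h₂ = E₂ + λE₂h₁ ⇒ λ = E₂/(E₁h₂ − E₂h₁) = 1.1/(180 − 6.16) = 0.006328 per s.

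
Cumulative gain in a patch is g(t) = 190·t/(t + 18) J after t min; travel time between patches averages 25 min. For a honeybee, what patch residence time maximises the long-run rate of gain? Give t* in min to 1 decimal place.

Optimal t* satisfies g'(t*) = g(t*)/(T + t*).
g'(t) = 190·18/(t + 18)². Setting 190·18/(t+18)² = 190t/[(t+18)(25+t)] gives 18(25+t) = t(t+18), so t² = 18×25 = 450.
t* = √450 = 21.21 min.

21.2 min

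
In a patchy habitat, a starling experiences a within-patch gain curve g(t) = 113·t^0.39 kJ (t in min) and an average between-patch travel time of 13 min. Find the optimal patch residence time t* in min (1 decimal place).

8.3 min

By the marginal value theorem, leave when the instantaneous gain rate g'(t) equals the habitat-wide average g(t)/(T + t).
g'(t) = 0.39·113·t^-0.61. Setting 0.39·113·t^-0.61 = 113·t^0.39/(13+t) gives 0.39(13+t) = t, so 0.61·t = 0.39×13.
t* = 0.39×13/0.61 = 8.311 min.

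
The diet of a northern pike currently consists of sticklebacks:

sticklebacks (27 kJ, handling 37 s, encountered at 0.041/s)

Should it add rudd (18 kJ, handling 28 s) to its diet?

Yes

On sticklebacks alone, R = ΣλE/(1+Σλh) = 1.107/2.517 = 0.4398 kJ/s.
rudd: E/h = 18/28 = 0.6429 kJ/s.
Since 0.6429 > R, including rudd increases the long-run rate.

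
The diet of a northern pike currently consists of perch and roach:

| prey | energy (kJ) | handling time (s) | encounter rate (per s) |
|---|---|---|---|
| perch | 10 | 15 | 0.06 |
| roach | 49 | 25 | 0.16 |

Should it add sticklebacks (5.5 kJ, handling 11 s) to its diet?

On perch and roach alone, R = ΣλE/(1+Σλh) = 8.44/5.9 = 1.431 kJ/s.
Profitability of sticklebacks: 5.5/11 = 0.5 kJ/s.
Since 0.5 < R, time spent handling sticklebacks is better spent searching.

No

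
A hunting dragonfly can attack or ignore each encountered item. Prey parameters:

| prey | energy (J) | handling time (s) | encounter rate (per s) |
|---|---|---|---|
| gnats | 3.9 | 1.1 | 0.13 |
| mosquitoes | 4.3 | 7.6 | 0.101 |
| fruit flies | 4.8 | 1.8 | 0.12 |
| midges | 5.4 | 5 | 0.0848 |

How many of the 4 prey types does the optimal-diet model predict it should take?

Rank by E/h (J/s): gnats 3.55, fruit flies 2.67, midges 1.08, mosquitoes 0.566. Include each in turn until the next type's E/h falls below the running intake rate.
Rate on top 1: 0.4436. fruit flies: 2.67 > 0.4436 → include.
Rate on top 2: 0.7969. midges: 1.08 > 0.7969 → include.
Rate on top 3: 0.8642. mosquitoes: 0.566 < 0.8642 → exclude; stop.
Optimal diet: gnats, fruit flies, midges — 3 of 4 types.

3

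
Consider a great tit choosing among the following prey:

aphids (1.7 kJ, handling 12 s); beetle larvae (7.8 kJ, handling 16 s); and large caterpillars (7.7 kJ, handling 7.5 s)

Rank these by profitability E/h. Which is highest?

Profitability E/h (kJ/s): aphids = 1.7/12 = 0.142, beetle larvae = 7.8/16 = 0.487, large caterpillars = 7.7/7.5 = 1.03.
Ranked: large caterpillars > beetle larvae > aphids.

large caterpillars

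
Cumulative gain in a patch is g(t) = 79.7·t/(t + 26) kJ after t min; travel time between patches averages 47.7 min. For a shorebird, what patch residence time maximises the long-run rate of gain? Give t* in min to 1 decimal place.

Maximise g(t)/(T+t): set derivative to zero → g'(t)(T+t) = g(t).
g'(t) = 79.7·26/(t + 26)². Setting 79.7·26/(t+26)² = 79.7t/[(t+26)(47.7+t)] gives 26(47.7+t) = t(t+26), so t² = 26×47.7 = 1240.
t* = √1240 = 35.22 min.

35.2 min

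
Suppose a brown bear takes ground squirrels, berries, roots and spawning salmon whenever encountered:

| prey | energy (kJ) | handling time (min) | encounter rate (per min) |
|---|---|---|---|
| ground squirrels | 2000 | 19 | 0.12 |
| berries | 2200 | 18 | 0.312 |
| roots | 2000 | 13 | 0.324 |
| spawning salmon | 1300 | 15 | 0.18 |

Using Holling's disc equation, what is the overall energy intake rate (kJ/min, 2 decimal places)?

R = (0.12×2000 + 0.312×2200 + 0.324×2000 + 0.18×1300) / (1 + 0.12×19 + 0.312×18 + 0.324×13 + 0.18×15) = 1808/15.81 = 114.4 kJ/min.

114.40 kJ/min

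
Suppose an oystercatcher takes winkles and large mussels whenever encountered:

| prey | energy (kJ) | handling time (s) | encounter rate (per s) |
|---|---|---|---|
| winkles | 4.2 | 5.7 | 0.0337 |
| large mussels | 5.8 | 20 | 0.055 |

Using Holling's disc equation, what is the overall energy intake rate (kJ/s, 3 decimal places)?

0.201 kJ/s

Energy encountered per unit search time: 0.0337×4.2 + 0.055×5.8 = 0.4605 kJ/s.
Handling time per unit search time: 0.0337×5.7 + 0.055×20 = 1.292.
Rate = 0.4605/(1 + 1.292) = 0.2009 kJ/s.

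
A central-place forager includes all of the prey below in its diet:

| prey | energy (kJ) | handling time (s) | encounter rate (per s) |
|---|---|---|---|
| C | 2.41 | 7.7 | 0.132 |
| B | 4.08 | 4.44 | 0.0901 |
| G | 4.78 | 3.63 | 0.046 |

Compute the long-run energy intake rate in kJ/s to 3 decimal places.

0.351 kJ/s

R = Σλ_iE_i / (1 + Σλ_ih_i)
Numerator: 0.132×2.41 + 0.0901×4.08 + 0.046×4.78 = 0.9056
Denominator: 1 + 0.132×7.7 + 0.0901×4.44 + 0.046×3.63 = 2.583
R = 0.9056/2.583 = 0.3505 kJ/s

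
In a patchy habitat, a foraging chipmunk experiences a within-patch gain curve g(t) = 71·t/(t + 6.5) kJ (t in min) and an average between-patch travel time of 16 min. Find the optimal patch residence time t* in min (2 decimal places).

10.20 min

Maximise g(t)/(T+t): set derivative to zero → g'(t)(T+t) = g(t).
g'(t) = 71·6.5/(t + 6.5)². Setting 71·6.5/(t+6.5)² = 71t/[(t+6.5)(16+t)] gives 6.5(16+t) = t(t+6.5), so t² = 6.5×16 = 104.
t* = √104 = 10.2 min.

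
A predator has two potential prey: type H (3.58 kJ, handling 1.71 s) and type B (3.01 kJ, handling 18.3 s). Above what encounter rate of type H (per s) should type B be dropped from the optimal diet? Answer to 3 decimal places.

0.050 per s

The zero-one rule: include type B iff E₂/h₂ > λE₁/(1+λh₁). Equality gives the switch point.
λE₁h₂ = E₂ + λE₂h₁ ⇒ λ = E₂/(E₁h₂ − E₂h₁) = 3.01/(65.51 − 5.147) = 0.04986 per s.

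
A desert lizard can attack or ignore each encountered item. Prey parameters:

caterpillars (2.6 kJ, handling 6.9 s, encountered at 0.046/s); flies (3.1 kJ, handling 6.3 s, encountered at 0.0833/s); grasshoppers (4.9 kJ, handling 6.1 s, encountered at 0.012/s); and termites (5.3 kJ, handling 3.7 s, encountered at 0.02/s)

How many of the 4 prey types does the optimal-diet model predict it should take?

4

Profitabilities (E/h, kJ/s): termites 1.43, grasshoppers 0.803, flies 0.492, caterpillars 0.377. Add prey in this order while the next type's profitability exceeds the intake rate on those already taken.
Rate on top 1: 0.0987. grasshoppers: 0.803 > 0.0987 → include.
Rate on top 2: 0.1437. flies: 0.492 > 0.1437 → include.
Rate on top 3: 0.253. caterpillars: 0.377 > 0.253 → include.
Optimal diet: termites, grasshoppers, flies, caterpillars — 4 of 4 types.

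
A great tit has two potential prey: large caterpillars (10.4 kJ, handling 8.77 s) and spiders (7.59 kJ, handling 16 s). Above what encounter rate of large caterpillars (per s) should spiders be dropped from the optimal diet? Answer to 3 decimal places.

0.076 per s

Drop spiders once their profitability E₂/h₂ falls below the rate achievable on large caterpillars alone: E₂/h₂ = λE₁/(1 + λh₁).
Solve for λ: λE₁h₂ = E₂(1 + λh₁) → λ(E₁h₂ − E₂h₁) = E₂ → λ = E₂/(E₁h₂ − E₂h₁).
λ = 7.59/(10.4×16 − 7.59×8.77) = 7.59/99.84 = 0.07602 per s.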